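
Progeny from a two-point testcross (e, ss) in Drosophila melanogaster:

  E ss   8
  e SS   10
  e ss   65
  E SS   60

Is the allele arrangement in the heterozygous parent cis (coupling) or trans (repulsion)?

The two most frequent classes are E SS (60) and e ss (65); these are the parental (non-recombinant) types.
So the F1 carried E SS on one chromosome and e ss on the other — the recessive alleles are on the same chromosome (cis / coupling).

cis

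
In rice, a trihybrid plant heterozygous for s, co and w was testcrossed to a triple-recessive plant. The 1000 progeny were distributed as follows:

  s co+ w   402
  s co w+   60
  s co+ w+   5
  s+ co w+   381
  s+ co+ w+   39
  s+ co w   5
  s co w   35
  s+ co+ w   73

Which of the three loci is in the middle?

The two most frequent reciprocal classes, s+ co w+ and s co+ w, are the parental types, so the F1 was s+ co w+ / s co+ w.
The two rarest classes, s+ co w and s co+ w+, are the double crossovers. Comparing them with the parentals, only the w allele has switched, so w is the middle locus and the order is s – w – co.

w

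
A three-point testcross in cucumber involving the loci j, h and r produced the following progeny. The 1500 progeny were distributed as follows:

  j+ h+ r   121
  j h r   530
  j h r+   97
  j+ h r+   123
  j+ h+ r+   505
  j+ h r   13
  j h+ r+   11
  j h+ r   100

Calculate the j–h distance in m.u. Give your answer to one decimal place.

16.5 m.u.

The two most frequent reciprocal classes, j h r and j+ h+ r+, are the parental types, so the F1 was j h r / j+ h+ r+.
The two rarest classes, j+ h r and j h+ r+, are the double crossovers. Comparing them with the parentals, only the j allele has switched, so j is the middle locus and the order is r – j – h.
Crossovers in the j–h interval produce the single-crossover classes j h+ r and j+ h r+ (100 + 123 = 223) plus the double crossovers (24).
RF(j–h) = (223 + 24) / 1500 = 247/1500 = 0.1647 → 16.5 m.u.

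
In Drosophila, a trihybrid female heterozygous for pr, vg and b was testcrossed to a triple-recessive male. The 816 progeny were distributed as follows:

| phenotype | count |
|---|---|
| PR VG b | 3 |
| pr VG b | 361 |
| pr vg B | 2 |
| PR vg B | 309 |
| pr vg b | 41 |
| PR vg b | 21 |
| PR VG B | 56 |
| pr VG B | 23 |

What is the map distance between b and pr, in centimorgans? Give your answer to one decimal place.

The two most frequent reciprocal classes, PR vg B and pr VG b, are the parental types, so the F1 was PR vg B / pr VG b.
The two rarest classes, pr vg B and PR VG b, are the double crossovers. Comparing them with the parentals, only the pr allele has switched, so pr is the middle locus and the order is b – pr – vg.
Crossovers in the b–pr interval produce the single-crossover classes PR vg b and pr VG B (21 + 23 = 44) plus the double crossovers (5).
RF(b–pr) = (44 + 5) / 816 = 49/816 = 0.0600 → 6.0 centimorgans.

6.0 centimorgans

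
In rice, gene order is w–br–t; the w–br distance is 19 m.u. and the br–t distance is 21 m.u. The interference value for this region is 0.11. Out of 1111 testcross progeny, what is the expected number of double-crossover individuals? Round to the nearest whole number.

Map distances give recombination frequencies of 0.190 and 0.210 for the two intervals.
With interference 0.11 (so coincidence = 0.89), expected double-crossover frequency = 0.190 × 0.210 × 0.89 = 0.03551.
Expected number = 0.03551 × 1111 = 39.45 ≈ 39.

39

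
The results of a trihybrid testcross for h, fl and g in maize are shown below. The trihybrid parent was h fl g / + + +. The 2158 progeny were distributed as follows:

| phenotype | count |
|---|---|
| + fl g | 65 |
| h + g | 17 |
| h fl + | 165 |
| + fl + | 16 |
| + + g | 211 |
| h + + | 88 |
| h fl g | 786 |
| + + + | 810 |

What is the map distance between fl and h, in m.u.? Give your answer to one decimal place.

The two rarest classes, h + g and + fl +, are the double crossovers. Comparing them with the parentals, only the fl allele has switched, so fl is the middle locus and the order is g – fl – h.
Crossovers in the fl–h interval produce the single-crossover classes + fl g and h + + (65 + 88 = 153) plus the double crossovers (33).
RF(fl–h) = (153 + 33) / 2158 = 186/2158 = 0.0862 → 8.6 m.u.

8.6 m.u.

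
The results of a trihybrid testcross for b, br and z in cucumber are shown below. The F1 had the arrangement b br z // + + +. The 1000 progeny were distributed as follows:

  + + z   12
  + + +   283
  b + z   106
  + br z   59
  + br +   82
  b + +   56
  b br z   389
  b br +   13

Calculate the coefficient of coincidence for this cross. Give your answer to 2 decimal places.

The two rarest classes, b br + and + + z, are the double crossovers. Comparing them with the parentals, only the z allele has switched, so z is the middle locus and the order is br – z – b.
br–z: (188 + 25)/1000 = 0.2130; z–b: (115 + 25)/1000 = 0.1400.
Expected DCO frequency = 0.2130 × 0.1400 ≈ 0.02982; observed = 25/1000 ≈ 0.02500.
Coefficient of coincidence = 0.02500/0.02982 ≈ 0.84.

0.84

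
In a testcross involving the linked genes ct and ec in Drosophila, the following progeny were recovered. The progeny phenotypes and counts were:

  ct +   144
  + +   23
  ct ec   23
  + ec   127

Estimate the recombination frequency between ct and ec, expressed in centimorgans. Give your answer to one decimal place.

The two most frequent classes, + ec (127) and ct + (144), are the parental types, so the F1 was + ec / ct +.
The recombinant classes are + + and ct ec: 23 + 23 = 46.
Recombination frequency = 46/317 = 0.1451 ≈ 14.5%, i.e. 14.5 centimorgans.

14.5 centimorgans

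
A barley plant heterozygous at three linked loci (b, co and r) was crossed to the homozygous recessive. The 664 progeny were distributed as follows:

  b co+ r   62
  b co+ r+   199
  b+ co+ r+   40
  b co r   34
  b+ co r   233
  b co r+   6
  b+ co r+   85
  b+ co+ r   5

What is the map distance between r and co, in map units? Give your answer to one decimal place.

The two most frequent reciprocal classes, b+ co r and b co+ r+, are the parental types, so the F1 was b+ co r / b co+ r+.
The two rarest classes, b+ co+ r and b co r+, are the double crossovers. Comparing them with the parentals, only the co allele has switched, so co is the middle locus and the order is r – co – b.
Crossovers in the r–co interval produce the single-crossover classes b+ co r+ and b co+ r (85 + 62 = 147) plus the double crossovers (11).
RF(r–co) = (147 + 11) / 664 = 158/664 = 0.2380 → 23.8 map units.

23.8 map units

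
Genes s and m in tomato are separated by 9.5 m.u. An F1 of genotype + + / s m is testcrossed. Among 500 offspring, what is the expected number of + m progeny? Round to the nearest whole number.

A map distance of 9.5 m.u. corresponds to a recombination frequency of 0.095.
The F1 is + + / s m, so + m is a recombinant gamete class with expected frequency r/2 = 0.095/2 = 0.0475.
Expected number = 0.0475 × 500 = 23.75 ≈ 24.

24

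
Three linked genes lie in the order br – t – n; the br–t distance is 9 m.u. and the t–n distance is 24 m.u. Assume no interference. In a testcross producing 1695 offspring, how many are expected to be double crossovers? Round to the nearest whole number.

Map distances give recombination frequencies of 0.090 and 0.240 for the two intervals.
With no interference, expected double-crossover frequency = 0.090 × 0.240 = 0.02160.
Expected number = 0.02160 × 1695 = 36.61 ≈ 37.

37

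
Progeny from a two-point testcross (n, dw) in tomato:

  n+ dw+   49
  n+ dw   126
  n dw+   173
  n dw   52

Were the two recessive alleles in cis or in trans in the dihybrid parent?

The two most frequent classes are n+ dw (126) and n dw+ (173); these are the parental (non-recombinant) types.
So the F1 carried n+ dw on one chromosome and n dw+ on the other — the recessive alleles are on opposite chromosomes (trans / repulsion).

trans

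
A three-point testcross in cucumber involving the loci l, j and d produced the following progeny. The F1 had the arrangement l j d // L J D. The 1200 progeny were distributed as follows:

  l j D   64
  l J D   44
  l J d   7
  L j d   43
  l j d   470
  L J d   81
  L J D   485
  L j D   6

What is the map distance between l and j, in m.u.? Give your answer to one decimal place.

The two rarest classes, l J d and L j D, are the double crossovers. Comparing them with the parentals, only the j allele has switched, so j is the middle locus and the order is l – j – d.
Crossovers in the l–j interval produce the single-crossover classes L j d and l J D (43 + 44 = 87) plus the double crossovers (13).
RF(l–j) = (87 + 13) / 1200 = 100/1200 = 0.0833 → 8.3 m.u.

8.3 m.u.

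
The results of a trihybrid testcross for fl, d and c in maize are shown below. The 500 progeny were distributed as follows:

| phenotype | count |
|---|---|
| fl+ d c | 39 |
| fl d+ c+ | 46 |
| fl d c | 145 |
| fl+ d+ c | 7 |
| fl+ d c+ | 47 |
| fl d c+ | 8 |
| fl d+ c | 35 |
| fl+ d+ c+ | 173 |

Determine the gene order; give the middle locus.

c

The two most frequent reciprocal classes, fl d c and fl+ d+ c+, are the parental types, so the F1 was fl d c / fl+ d+ c+.
The two rarest classes, fl d c+ and fl+ d+ c, are the double crossovers. Comparing them with the parentals, only the c allele has switched, so c is the middle locus and the order is d – c – fl.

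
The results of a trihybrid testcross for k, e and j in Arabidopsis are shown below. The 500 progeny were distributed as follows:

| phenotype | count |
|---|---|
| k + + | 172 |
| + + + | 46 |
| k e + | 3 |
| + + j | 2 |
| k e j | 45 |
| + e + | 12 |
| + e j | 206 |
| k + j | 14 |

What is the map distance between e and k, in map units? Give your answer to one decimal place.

19.2 map units

The two most frequent reciprocal classes, + e j and k + +, are the parental types, so the F1 was + e j / k + +.
The two rarest classes, + + j and k e +, are the double crossovers. Comparing them with the parentals, only the e allele has switched, so e is the middle locus and the order is j – e – k.
Crossovers in the e–k interval produce the single-crossover classes k e j and + + + (45 + 46 = 91) plus the double crossovers (5).
RF(e–k) = (91 + 5) / 500 = 96/500 = 0.1920 → 19.2 map units.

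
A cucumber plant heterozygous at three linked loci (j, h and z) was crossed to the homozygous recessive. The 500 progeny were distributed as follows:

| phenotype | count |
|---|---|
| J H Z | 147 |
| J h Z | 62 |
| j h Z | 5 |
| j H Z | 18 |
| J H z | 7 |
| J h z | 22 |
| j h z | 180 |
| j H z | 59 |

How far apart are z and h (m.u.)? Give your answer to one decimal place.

26.6 m.u.

The two most frequent reciprocal classes, j h z and J H Z, are the parental types, so the F1 was j h z / J H Z.
The two rarest classes, j h Z and J H z, are the double crossovers. Comparing them with the parentals, only the z allele has switched, so z is the middle locus and the order is j – z – h.
Crossovers in the z–h interval produce the single-crossover classes j H z and J h Z (59 + 62 = 121) plus the double crossovers (12).
RF(z–h) = (121 + 12) / 500 = 133/500 = 0.2660 → 26.6 m.u.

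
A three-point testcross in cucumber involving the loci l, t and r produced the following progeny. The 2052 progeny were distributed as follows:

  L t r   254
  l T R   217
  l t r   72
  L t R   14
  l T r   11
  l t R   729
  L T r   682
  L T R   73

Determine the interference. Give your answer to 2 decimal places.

0.39

The two most frequent reciprocal classes, l t R and L T r, are the parental types, so the F1 was l t R / L T r.
The two rarest classes, L t R and l T r, are the double crossovers. Comparing them with the parentals, only the l allele has switched, so l is the middle locus and the order is r – l – t.
r–l: (145 + 25)/2052 = 0.0828; l–t: (471 + 25)/2052 = 0.2417.
Expected DCO frequency = 0.0828 × 0.2417 ≈ 0.02001; observed = 25/2052 ≈ 0.01218.
Coefficient of coincidence = 0.01218/0.02001 ≈ 0.61; interference = 1 − 0.61 = 0.39.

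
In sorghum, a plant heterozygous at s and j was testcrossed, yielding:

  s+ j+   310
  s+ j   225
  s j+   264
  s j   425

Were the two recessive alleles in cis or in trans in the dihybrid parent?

The two most frequent classes are s+ j+ (310) and s j (425); these are the parental (non-recombinant) types.
So the F1 carried s+ j+ on one chromosome and s j on the other — the recessive alleles are on the same chromosome (cis / coupling).

cis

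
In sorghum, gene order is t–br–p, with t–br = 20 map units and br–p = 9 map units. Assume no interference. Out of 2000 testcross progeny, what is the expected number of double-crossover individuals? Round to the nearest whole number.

Map distances give recombination frequencies of 0.200 and 0.090 for the two intervals.
With no interference, expected double-crossover frequency = 0.200 × 0.090 = 0.01800.
Expected number = 0.01800 × 2000 = 36.00 ≈ 36.

36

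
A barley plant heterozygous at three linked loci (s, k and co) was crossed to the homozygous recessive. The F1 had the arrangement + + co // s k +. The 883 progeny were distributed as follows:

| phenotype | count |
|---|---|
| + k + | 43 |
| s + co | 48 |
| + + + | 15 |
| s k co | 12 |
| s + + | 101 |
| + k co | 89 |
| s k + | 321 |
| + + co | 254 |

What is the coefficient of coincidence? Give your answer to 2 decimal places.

The two rarest classes, + + + and s k co, are the double crossovers. Comparing them with the parentals, only the co allele has switched, so co is the middle locus and the order is k – co – s.
k–co: (190 + 27)/883 = 0.2458; co–s: (91 + 27)/883 = 0.1336.
Expected DCO frequency = 0.2458 × 0.1336 ≈ 0.03284; observed = 27/883 ≈ 0.03058.
Coefficient of coincidence = 0.03058/0.03284 ≈ 0.93.

0.93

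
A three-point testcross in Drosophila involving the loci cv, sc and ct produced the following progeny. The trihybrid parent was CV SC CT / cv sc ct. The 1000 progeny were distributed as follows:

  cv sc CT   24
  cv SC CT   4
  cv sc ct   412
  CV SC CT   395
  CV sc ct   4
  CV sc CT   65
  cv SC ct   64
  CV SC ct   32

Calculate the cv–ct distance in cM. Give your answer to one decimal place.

The two rarest classes, cv SC CT and CV sc ct, are the double crossovers. Comparing them with the parentals, only the cv allele has switched, so cv is the middle locus and the order is ct – cv – sc.
Crossovers in the ct–cv interval produce the single-crossover classes CV SC ct and cv sc CT (32 + 24 = 56) plus the double crossovers (8).
RF(ct–cv) = (56 + 8) / 1000 = 64/1000 = 0.0640 → 6.4 cM.

6.4 cM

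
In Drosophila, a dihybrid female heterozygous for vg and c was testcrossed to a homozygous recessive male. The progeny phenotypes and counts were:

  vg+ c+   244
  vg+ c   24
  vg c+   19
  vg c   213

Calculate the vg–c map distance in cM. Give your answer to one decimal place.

The two most frequent classes, vg+ c+ (244) and vg c (213), are the parental types, so the F1 was vg+ c+ / vg c.
The recombinant classes are vg+ c and vg c+: 24 + 19 = 43.
Recombination frequency = 43/500 = 0.0860 ≈ 8.6%, i.e. 8.6 cM.

8.6 cM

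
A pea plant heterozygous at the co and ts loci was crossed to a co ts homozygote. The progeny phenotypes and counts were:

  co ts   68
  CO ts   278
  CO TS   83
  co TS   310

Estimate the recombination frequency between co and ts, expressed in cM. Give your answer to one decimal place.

20.4 cM

The two most frequent classes, CO ts (278) and co TS (310), are the parental types, so the F1 was CO ts / co TS.
The recombinant classes are CO TS and co ts: 83 + 68 = 151.
Recombination frequency = 151/739 = 0.2043 ≈ 20.4%, i.e. 20.4 cM.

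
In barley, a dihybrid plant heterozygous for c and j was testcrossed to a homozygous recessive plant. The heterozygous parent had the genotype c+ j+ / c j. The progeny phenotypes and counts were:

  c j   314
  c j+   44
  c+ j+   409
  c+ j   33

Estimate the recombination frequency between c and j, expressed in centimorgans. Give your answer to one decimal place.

The recombinant classes are c+ j and c j+: 33 + 44 = 77.
Recombination frequency = 77/800 = 0.0963 ≈ 9.6%, i.e. 9.6 centimorgans.

9.6 centimorgans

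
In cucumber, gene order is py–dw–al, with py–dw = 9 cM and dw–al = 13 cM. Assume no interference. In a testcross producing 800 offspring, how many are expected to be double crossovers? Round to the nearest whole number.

9

Map distances give recombination frequencies of 0.090 and 0.130 for the two intervals.
With no interference, expected double-crossover frequency = 0.090 × 0.130 = 0.01170.
Expected number = 0.01170 × 800 = 9.36 ≈ 9.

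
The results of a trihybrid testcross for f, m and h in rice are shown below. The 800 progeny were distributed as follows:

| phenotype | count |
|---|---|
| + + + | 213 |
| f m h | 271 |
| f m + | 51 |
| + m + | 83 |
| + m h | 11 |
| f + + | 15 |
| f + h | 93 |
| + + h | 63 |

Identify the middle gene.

f

The two most frequent reciprocal classes, + + + and f m h, are the parental types, so the F1 was + + + / f m h.
The two rarest classes, f + + and + m h, are the double crossovers. Comparing them with the parentals, only the f allele has switched, so f is the middle locus and the order is h – f – m.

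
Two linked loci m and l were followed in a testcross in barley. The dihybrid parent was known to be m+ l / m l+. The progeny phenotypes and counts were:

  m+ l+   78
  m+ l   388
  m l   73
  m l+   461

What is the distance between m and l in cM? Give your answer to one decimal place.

15.1 cM

The recombinant classes are m+ l+ and m l: 78 + 73 = 151.
Recombination frequency = 151/1000 = 0.1510 ≈ 15.1%, i.e. 15.1 cM.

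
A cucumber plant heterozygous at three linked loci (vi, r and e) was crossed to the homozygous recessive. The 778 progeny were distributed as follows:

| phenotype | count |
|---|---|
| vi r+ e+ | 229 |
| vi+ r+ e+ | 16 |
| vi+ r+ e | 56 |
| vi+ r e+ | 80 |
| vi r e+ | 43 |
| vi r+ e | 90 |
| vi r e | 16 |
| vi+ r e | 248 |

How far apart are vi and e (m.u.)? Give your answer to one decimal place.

The two most frequent reciprocal classes, vi r+ e+ and vi+ r e, are the parental types, so the F1 was vi r+ e+ / vi+ r e.
The two rarest classes, vi+ r+ e+ and vi r e, are the double crossovers. Comparing them with the parentals, only the vi allele has switched, so vi is the middle locus and the order is e – vi – r.
Crossovers in the e–vi interval produce the single-crossover classes vi r+ e and vi+ r e+ (90 + 80 = 170) plus the double crossovers (32).
RF(e–vi) = (170 + 32) / 778 = 202/778 = 0.2596 → 26.0 m.u.

26.0 m.u.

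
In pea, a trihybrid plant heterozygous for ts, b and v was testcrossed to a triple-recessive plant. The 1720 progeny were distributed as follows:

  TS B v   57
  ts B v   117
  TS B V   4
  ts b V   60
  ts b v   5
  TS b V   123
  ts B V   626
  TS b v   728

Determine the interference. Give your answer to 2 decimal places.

The two most frequent reciprocal classes, ts B V and TS b v, are the parental types, so the F1 was ts B V / TS b v.
The two rarest classes, TS B V and ts b v, are the double crossovers. Comparing them with the parentals, only the ts allele has switched, so ts is the middle locus and the order is b – ts – v.
b–ts: (117 + 9)/1720 = 0.0733; ts–v: (240 + 9)/1720 = 0.1448.
Expected DCO frequency = 0.0733 × 0.1448 ≈ 0.01061; observed = 9/1720 ≈ 0.00523.
Coefficient of coincidence = 0.00523/0.01061 ≈ 0.49; interference = 1 − 0.49 = 0.51.

0.51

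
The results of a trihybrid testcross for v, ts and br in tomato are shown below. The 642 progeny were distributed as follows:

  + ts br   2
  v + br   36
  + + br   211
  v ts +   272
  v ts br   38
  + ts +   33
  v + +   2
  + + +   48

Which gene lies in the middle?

ts

The two most frequent reciprocal classes, + + br and v ts +, are the parental types, so the F1 was + + br / v ts +.
The two rarest classes, + ts br and v + +, are the double crossovers. Comparing them with the parentals, only the ts allele has switched, so ts is the middle locus and the order is br – ts – v.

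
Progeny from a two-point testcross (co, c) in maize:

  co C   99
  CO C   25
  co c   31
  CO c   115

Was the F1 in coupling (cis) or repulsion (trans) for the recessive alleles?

The two most frequent classes are CO c (115) and co C (99); these are the parental (non-recombinant) types.
So the F1 carried CO c on one chromosome and co C on the other — the recessive alleles are on opposite chromosomes (trans / repulsion).

trans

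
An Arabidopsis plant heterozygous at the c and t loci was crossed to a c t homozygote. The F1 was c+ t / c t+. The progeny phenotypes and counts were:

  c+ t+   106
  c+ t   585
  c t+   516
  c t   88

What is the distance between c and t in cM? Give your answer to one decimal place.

The recombinant classes are c+ t+ and c t: 106 + 88 = 194.
Recombination frequency = 194/1295 = 0.1498 ≈ 15.0%, i.e. 15.0 cM.

15.0 cM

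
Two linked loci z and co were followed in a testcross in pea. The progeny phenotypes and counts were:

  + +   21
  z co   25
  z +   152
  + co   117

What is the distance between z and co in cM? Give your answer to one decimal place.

14.6 cM

The two most frequent classes, + co (117) and z + (152), are the parental types, so the F1 was + co / z +.
The recombinant classes are + + and z co: 21 + 25 = 46.
Recombination frequency = 46/315 = 0.1460 ≈ 14.6%, i.e. 14.6 cM.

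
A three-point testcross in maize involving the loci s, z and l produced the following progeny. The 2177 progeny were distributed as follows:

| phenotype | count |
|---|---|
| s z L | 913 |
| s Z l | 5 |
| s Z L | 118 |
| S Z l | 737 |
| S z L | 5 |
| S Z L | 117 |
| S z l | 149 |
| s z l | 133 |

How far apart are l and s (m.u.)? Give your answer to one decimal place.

The two most frequent reciprocal classes, s z L and S Z l, are the parental types, so the F1 was s z L / S Z l.
The two rarest classes, S z L and s Z l, are the double crossovers. Comparing them with the parentals, only the s allele has switched, so s is the middle locus and the order is z – s – l.
Crossovers in the s–l interval produce the single-crossover classes s z l and S Z L (133 + 117 = 250) plus the double crossovers (10).
RF(s–l) = (250 + 10) / 2177 = 260/2177 = 0.1194 → 11.9 m.u.

11.9 m.u.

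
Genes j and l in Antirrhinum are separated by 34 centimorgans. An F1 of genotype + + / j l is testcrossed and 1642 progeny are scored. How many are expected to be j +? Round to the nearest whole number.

279

A map distance of 34 centimorgans corresponds to a recombination frequency of 0.340.
The F1 is + + / j l, so j + is a recombinant gamete class with expected frequency r/2 = 0.340/2 = 0.1700.
Expected number = 0.1700 × 1642 = 279.14 ≈ 279.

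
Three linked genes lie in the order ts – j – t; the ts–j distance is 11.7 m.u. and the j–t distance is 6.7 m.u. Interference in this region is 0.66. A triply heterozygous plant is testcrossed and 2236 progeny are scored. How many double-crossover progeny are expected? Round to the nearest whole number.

Map distances give recombination frequencies of 0.117 and 0.067 for the two intervals.
With interference 0.66 (so coincidence = 0.34), expected double-crossover frequency = 0.117 × 0.067 × 0.34 = 0.00267.
Expected number = 0.00267 × 2236 = 5.96 ≈ 6.

6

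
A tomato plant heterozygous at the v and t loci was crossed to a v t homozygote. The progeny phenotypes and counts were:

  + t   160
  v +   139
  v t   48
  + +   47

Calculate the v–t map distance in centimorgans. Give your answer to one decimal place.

The two most frequent classes, + t (160) and v + (139), are the parental types, so the F1 was + t / v +.
The recombinant classes are + + and v t: 47 + 48 = 95.
Recombination frequency = 95/394 = 0.2411 ≈ 24.1%, i.e. 24.1 centimorgans.

24.1 centimorgans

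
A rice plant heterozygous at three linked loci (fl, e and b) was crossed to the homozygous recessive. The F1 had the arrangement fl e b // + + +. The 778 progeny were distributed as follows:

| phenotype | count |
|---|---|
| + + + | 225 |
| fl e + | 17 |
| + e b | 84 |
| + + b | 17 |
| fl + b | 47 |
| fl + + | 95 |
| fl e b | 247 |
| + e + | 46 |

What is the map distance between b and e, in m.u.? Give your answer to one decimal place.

The two rarest classes, fl e + and + + b, are the double crossovers. Comparing them with the parentals, only the b allele has switched, so b is the middle locus and the order is fl – b – e.
Crossovers in the b–e interval produce the single-crossover classes fl + b and + e + (47 + 46 = 93) plus the double crossovers (34).
RF(b–e) = (93 + 34) / 778 = 127/778 = 0.1632 → 16.3 m.u.

16.3 m.u.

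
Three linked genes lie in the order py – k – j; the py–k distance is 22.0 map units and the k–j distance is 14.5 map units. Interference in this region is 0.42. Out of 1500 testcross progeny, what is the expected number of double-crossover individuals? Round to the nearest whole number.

Map distances give recombination frequencies of 0.220 and 0.145 for the two intervals.
With interference 0.42 (so coincidence = 0.58), expected double-crossover frequency = 0.220 × 0.145 × 0.58 = 0.01850.
Expected number = 0.01850 × 1500 = 27.75 ≈ 28.

28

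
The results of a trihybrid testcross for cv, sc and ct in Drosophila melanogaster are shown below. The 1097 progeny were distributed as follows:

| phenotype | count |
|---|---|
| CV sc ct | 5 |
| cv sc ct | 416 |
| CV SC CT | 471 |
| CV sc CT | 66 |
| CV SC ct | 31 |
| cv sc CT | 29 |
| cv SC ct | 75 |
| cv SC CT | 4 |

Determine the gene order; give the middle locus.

The two most frequent reciprocal classes, CV SC CT and cv sc ct, are the parental types, so the F1 was CV SC CT / cv sc ct.
The two rarest classes, cv SC CT and CV sc ct, are the double crossovers. Comparing them with the parentals, only the cv allele has switched, so cv is the middle locus and the order is ct – cv – sc.

cv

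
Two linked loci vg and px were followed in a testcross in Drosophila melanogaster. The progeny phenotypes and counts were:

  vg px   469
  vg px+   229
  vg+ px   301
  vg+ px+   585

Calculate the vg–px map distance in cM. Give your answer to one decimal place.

33.5 cM

The two most frequent classes, vg+ px+ (585) and vg px (469), are the parental types, so the F1 was vg+ px+ / vg px.
The recombinant classes are vg+ px and vg px+: 301 + 229 = 530.
Recombination frequency = 530/1584 = 0.3346 ≈ 33.5%, i.e. 33.5 cM.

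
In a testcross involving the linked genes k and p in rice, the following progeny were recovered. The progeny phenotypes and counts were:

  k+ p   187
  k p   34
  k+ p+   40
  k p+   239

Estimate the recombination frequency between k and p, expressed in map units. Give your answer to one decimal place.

The two most frequent classes, k+ p (187) and k p+ (239), are the parental types, so the F1 was k+ p / k p+.
The recombinant classes are k+ p+ and k p: 40 + 34 = 74.
Recombination frequency = 74/500 = 0.1480 ≈ 14.8%, i.e. 14.8 map units.

14.8 map units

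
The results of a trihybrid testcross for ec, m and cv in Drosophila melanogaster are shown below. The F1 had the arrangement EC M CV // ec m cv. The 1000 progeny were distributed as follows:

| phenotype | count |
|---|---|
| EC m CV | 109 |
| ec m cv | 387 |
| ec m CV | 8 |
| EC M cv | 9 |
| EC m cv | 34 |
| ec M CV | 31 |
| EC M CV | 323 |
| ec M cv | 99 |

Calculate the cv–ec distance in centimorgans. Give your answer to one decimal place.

The two rarest classes, EC M cv and ec m CV, are the double crossovers. Comparing them with the parentals, only the cv allele has switched, so cv is the middle locus and the order is m – cv – ec.
Crossovers in the cv–ec interval produce the single-crossover classes ec M CV and EC m cv (31 + 34 = 65) plus the double crossovers (17).
RF(cv–ec) = (65 + 17) / 1000 = 82/1000 = 0.0820 → 8.2 centimorgans.

8.2 centimorgans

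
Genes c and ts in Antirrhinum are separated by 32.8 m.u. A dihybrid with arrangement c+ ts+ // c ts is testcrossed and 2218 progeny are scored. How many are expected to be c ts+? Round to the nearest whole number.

A map distance of 32.8 m.u. corresponds to a recombination frequency of 0.328.
The F1 is c+ ts+ / c ts, so c ts+ is a recombinant gamete class with expected frequency r/2 = 0.328/2 = 0.1640.
Expected number = 0.1640 × 2218 = 363.75 ≈ 364.

364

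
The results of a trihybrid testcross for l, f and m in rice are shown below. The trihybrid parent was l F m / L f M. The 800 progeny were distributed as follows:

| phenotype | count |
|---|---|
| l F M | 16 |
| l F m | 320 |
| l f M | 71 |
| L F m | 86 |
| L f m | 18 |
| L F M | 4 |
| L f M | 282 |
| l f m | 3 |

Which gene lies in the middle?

f

The two rarest classes, l f m and L F M, are the double crossovers. Comparing them with the parentals, only the f allele has switched, so f is the middle locus and the order is m – f – l.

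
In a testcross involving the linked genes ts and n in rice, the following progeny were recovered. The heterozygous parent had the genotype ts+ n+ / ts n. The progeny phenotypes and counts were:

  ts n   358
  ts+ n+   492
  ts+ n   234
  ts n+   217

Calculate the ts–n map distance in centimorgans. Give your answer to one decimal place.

34.7 centimorgans

The recombinant classes are ts+ n and ts n+: 234 + 217 = 451.
Recombination frequency = 451/1301 = 0.3467 ≈ 34.7%, i.e. 34.7 centimorgans.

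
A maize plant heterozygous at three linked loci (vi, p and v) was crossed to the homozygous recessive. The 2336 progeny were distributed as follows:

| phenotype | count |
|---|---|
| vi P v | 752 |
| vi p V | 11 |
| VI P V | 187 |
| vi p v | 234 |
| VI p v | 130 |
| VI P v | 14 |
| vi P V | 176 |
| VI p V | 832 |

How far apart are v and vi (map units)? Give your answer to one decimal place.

The two most frequent reciprocal classes, VI p V and vi P v, are the parental types, so the F1 was VI p V / vi P v.
The two rarest classes, vi p V and VI P v, are the double crossovers. Comparing them with the parentals, only the vi allele has switched, so vi is the middle locus and the order is p – vi – v.
Crossovers in the vi–v interval produce the single-crossover classes VI p v and vi P V (130 + 176 = 306) plus the double crossovers (25).
RF(vi–v) = (306 + 25) / 2336 = 331/2336 = 0.1417 → 14.2 map units.

14.2 map units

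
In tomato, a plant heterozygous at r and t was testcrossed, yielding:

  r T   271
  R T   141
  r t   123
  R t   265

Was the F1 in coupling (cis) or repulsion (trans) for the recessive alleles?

The two most frequent classes are R t (265) and r T (271); these are the parental (non-recombinant) types.
So the F1 carried R t on one chromosome and r T on the other — the recessive alleles are on opposite chromosomes (trans / repulsion).

trans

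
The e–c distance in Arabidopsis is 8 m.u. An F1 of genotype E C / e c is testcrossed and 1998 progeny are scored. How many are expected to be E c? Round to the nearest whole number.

A map distance of 8 m.u. corresponds to a recombination frequency of 0.080.
The F1 is E C / e c, so E c is a recombinant gamete class with expected frequency r/2 = 0.080/2 = 0.0400.
Expected number = 0.0400 × 1998 = 79.92 ≈ 80.

80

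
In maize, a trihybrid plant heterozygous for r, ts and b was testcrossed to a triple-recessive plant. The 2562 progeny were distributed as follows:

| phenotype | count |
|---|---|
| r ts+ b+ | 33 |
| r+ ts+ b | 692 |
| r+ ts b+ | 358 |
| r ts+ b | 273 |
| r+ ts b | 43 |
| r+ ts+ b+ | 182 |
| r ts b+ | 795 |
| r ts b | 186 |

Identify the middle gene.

ts

The two most frequent reciprocal classes, r+ ts+ b and r ts b+, are the parental types, so the F1 was r+ ts+ b / r ts b+.
The two rarest classes, r+ ts b and r ts+ b+, are the double crossovers. Comparing them with the parentals, only the ts allele has switched, so ts is the middle locus and the order is r – ts – b.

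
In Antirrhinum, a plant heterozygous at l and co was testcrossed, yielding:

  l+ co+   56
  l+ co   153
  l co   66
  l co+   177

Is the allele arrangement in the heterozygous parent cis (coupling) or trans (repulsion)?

trans

The two most frequent classes are l+ co (153) and l co+ (177); these are the parental (non-recombinant) types.
So the F1 carried l+ co on one chromosome and l co+ on the other — the recessive alleles are on opposite chromosomes (trans / repulsion).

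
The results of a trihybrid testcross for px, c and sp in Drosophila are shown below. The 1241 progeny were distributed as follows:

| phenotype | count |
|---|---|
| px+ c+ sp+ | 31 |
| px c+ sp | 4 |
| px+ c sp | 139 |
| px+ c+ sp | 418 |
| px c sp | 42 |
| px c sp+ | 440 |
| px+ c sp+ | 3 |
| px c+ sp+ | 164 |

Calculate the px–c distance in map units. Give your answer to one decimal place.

25.0 map units

The two most frequent reciprocal classes, px c sp+ and px+ c+ sp, are the parental types, so the F1 was px c sp+ / px+ c+ sp.
The two rarest classes, px+ c sp+ and px c+ sp, are the double crossovers. Comparing them with the parentals, only the px allele has switched, so px is the middle locus and the order is c – px – sp.
Crossovers in the c–px interval produce the single-crossover classes px c+ sp+ and px+ c sp (164 + 139 = 303) plus the double crossovers (7).
RF(c–px) = (303 + 7) / 1241 = 310/1241 = 0.2498 → 25.0 map units.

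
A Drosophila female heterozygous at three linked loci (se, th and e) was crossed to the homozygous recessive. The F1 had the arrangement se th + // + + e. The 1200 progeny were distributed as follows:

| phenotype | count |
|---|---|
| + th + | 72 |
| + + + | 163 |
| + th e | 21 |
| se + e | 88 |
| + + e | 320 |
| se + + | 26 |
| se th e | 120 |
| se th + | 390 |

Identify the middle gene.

The two rarest classes, se + + and + th e, are the double crossovers. Comparing them with the parentals, only the th allele has switched, so th is the middle locus and the order is e – th – se.

th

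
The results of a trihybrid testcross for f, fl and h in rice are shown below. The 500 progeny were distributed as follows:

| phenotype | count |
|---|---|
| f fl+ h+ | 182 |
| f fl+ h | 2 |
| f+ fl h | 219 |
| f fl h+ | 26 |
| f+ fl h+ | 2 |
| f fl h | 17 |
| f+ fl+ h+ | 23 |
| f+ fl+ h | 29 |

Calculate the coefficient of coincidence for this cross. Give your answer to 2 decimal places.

0.77

The two most frequent reciprocal classes, f fl+ h+ and f+ fl h, are the parental types, so the F1 was f fl+ h+ / f+ fl h.
The two rarest classes, f fl+ h and f+ fl h+, are the double crossovers. Comparing them with the parentals, only the h allele has switched, so h is the middle locus and the order is f – h – fl.
f–h: (40 + 4)/500 = 0.0880; h–fl: (55 + 4)/500 = 0.1180.
Expected DCO frequency = 0.0880 × 0.1180 ≈ 0.01038; observed = 4/500 ≈ 0.00800.
Coefficient of coincidence = 0.00800/0.01038 ≈ 0.77.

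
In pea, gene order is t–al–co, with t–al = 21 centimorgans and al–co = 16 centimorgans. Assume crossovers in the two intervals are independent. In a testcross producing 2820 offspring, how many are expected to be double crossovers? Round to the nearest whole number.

Map distances give recombination frequencies of 0.210 and 0.160 for the two intervals.
With no interference, expected double-crossover frequency = 0.210 × 0.160 = 0.03360.
Expected number = 0.03360 × 2820 = 94.75 ≈ 95.

95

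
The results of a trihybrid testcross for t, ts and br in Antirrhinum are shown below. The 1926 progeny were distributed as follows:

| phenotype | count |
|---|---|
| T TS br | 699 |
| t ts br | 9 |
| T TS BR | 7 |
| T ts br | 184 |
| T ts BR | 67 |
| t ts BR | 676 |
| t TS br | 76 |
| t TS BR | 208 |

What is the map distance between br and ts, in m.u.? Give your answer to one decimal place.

21.2 m.u.

The two most frequent reciprocal classes, T TS br and t ts BR, are the parental types, so the F1 was T TS br / t ts BR.
The two rarest classes, T TS BR and t ts br, are the double crossovers. Comparing them with the parentals, only the br allele has switched, so br is the middle locus and the order is ts – br – t.
Crossovers in the ts–br interval produce the single-crossover classes T ts br and t TS BR (184 + 208 = 392) plus the double crossovers (16).
RF(ts–br) = (392 + 16) / 1926 = 408/1926 = 0.2118 → 21.2 m.u.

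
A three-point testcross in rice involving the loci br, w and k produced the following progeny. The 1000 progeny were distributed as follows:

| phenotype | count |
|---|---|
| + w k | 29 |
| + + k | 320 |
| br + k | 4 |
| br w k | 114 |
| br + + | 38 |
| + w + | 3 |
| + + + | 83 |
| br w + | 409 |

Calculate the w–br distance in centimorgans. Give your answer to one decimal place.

The two most frequent reciprocal classes, br w + and + + k, are the parental types, so the F1 was br w + / + + k.
The two rarest classes, + w + and br + k, are the double crossovers. Comparing them with the parentals, only the br allele has switched, so br is the middle locus and the order is k – br – w.
Crossovers in the br–w interval produce the single-crossover classes br + + and + w k (38 + 29 = 67) plus the double crossovers (7).
RF(br–w) = (67 + 7) / 1000 = 74/1000 = 0.0740 → 7.4 centimorgans.

7.4 centimorgans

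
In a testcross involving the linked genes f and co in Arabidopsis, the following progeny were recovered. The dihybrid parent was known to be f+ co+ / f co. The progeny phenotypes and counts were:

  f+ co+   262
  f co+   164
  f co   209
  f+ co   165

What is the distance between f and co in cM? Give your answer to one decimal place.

The recombinant classes are f+ co and f co+: 165 + 164 = 329.
Recombination frequency = 329/800 = 0.4113 ≈ 41.1%, i.e. 41.1 cM.

41.1 cM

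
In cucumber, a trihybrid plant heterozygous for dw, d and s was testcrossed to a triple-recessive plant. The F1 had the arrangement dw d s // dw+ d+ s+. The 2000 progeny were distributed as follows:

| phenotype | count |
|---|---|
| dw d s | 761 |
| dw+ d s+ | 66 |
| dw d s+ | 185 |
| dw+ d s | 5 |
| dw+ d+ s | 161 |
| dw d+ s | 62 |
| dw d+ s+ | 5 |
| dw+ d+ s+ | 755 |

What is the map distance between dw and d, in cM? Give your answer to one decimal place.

The two rarest classes, dw+ d s and dw d+ s+, are the double crossovers. Comparing them with the parentals, only the dw allele has switched, so dw is the middle locus and the order is d – dw – s.
Crossovers in the d–dw interval produce the single-crossover classes dw d+ s and dw+ d s+ (62 + 66 = 128) plus the double crossovers (10).
RF(d–dw) = (128 + 10) / 2000 = 138/2000 = 0.0690 → 6.9 cM.

6.9 cM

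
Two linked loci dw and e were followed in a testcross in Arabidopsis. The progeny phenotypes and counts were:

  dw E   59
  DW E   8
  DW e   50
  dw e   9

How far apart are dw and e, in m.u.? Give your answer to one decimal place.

The two most frequent classes, DW e (50) and dw E (59), are the parental types, so the F1 was DW e / dw E.
The recombinant classes are DW E and dw e: 8 + 9 = 17.
Recombination frequency = 17/126 = 0.1349 ≈ 13.5%, i.e. 13.5 m.u.

13.5 m.u.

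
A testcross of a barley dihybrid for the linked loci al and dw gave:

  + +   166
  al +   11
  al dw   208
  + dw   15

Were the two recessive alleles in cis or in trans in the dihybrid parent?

The two most frequent classes are + + (166) and al dw (208); these are the parental (non-recombinant) types.
So the F1 carried + + on one chromosome and al dw on the other — the recessive alleles are on the same chromosome (cis / coupling).

cis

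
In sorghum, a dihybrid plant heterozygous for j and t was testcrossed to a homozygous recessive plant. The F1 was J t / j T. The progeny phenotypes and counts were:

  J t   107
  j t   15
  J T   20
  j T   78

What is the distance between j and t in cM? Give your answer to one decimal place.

The recombinant classes are J T and j t: 20 + 15 = 35.
Recombination frequency = 35/220 = 0.1591 ≈ 15.9%, i.e. 15.9 cM.

15.9 cM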